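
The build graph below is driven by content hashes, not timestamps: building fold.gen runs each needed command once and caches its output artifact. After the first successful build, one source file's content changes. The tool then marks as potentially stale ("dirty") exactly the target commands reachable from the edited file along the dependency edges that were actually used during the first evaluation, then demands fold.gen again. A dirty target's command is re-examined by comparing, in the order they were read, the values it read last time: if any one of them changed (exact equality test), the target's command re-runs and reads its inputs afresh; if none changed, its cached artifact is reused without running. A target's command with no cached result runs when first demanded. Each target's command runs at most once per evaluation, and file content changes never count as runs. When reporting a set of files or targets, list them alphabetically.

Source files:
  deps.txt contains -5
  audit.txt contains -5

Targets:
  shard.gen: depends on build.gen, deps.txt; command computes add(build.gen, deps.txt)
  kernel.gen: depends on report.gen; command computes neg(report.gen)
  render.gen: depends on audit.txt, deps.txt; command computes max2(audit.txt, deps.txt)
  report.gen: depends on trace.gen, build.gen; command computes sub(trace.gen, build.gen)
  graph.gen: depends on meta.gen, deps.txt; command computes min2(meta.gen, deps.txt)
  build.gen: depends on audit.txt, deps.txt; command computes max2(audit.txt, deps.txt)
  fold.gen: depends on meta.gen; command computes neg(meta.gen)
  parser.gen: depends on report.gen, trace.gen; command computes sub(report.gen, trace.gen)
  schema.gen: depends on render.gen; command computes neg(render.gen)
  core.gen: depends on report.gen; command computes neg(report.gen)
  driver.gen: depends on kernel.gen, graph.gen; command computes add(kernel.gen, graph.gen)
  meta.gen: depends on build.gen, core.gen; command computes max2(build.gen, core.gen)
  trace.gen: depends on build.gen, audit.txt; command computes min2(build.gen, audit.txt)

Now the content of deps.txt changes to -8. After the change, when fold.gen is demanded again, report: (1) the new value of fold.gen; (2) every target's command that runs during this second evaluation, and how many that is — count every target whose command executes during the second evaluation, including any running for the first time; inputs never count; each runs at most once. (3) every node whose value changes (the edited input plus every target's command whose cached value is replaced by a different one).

Initial pass — values computed on the first demand:
  build.gen = max2(-5, -5) = -5
  trace.gen = min2(-5, -5) = -5
  report.gen = sub(-5, -5) = 0
  core.gen = neg(0) = 0
  meta.gen = max2(-5, 0) = 0
  fold.gen = neg(0) = 0

Second demand — change propagation:
  build.gen: re-runs because deps.txt -5->-8; new result -5 (unchanged).
  trace.gen: re-examined; everything it read last time is the same (build.gen unchanged, audit.txt unchanged) — cache -5 kept, no run.
  report.gen: re-examined; everything it read last time is the same (trace.gen unchanged, build.gen unchanged) — cache 0 kept, no run.
  core.gen: re-examined; everything it read last time is the same (report.gen unchanged) — cache 0 kept, no run.
  meta.gen: re-examined; everything it read last time is the same (build.gen unchanged, core.gen unchanged) — cache 0 kept, no run.
  fold.gen: re-examined; everything it read last time is the same (meta.gen unchanged) — cache 0 kept, no run.

The important point: build.gen recomputes to an identical value, and the output ends up unchanged.

fold.gen now evaluates to 0.
Run set: build.gen (1 run).
Changed values: deps.txt.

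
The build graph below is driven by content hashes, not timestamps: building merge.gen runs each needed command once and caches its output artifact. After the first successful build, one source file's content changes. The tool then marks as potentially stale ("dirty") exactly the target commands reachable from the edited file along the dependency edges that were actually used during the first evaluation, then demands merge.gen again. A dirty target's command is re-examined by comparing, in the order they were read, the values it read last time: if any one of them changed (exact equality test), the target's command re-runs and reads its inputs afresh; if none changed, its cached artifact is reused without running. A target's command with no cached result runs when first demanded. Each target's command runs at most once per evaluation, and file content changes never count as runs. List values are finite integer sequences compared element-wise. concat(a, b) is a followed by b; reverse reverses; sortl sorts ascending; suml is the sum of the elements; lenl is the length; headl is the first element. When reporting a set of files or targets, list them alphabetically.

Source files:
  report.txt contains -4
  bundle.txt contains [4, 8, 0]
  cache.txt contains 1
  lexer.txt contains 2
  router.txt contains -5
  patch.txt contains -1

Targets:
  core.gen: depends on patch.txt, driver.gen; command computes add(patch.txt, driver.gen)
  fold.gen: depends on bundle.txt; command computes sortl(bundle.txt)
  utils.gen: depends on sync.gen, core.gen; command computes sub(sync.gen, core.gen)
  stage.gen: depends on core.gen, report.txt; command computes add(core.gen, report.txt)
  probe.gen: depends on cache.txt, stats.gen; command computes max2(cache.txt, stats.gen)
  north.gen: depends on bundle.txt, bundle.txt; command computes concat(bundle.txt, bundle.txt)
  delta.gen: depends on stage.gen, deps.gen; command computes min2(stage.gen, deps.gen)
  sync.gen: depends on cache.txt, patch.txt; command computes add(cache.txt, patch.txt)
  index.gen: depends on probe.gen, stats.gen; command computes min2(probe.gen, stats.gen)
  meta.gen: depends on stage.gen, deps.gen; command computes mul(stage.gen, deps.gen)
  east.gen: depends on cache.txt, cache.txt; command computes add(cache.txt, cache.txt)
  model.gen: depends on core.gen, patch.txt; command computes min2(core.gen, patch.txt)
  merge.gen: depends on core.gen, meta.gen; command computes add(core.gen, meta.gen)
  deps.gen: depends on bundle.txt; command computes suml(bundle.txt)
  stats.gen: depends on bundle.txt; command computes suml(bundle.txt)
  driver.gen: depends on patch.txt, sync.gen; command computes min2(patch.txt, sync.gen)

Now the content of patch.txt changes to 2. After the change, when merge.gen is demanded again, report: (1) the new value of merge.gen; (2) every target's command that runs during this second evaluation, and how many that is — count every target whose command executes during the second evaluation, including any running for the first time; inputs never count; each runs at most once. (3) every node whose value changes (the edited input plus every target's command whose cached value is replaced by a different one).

Initial pass — values computed on the first demand:
  deps.gen = suml([4, 8, 0]) = 12
  sync.gen = add(1, -1) = 0
  driver.gen = min2(-1, 0) = -1
  core.gen = add(-1, -1) = -2
  stage.gen = add(-2, -4) = -6
  meta.gen = mul(-6, 12) = -72
  merge.gen = add(-2, -72) = -74

Second demand — change propagation:
  sync.gen: re-runs because patch.txt -1->2; new result 3.
  driver.gen: re-runs because patch.txt -1->2; sync.gen 0->3; new result 2.
  core.gen: re-runs because patch.txt -1->2; driver.gen -1->2; new result 4.
  stage.gen: re-runs because core.gen -2->4; new result 0.
  meta.gen: re-runs because stage.gen -6->0; new result 0.
  merge.gen: re-runs because core.gen -2->4; meta.gen -72->0; new result 4.

merge.gen now evaluates to 4.
Run set: core.gen, driver.gen, merge.gen, meta.gen, stage.gen, sync.gen (6 run).
Changed values: core.gen, driver.gen, merge.gen, meta.gen, patch.txt, stage.gen, sync.gen.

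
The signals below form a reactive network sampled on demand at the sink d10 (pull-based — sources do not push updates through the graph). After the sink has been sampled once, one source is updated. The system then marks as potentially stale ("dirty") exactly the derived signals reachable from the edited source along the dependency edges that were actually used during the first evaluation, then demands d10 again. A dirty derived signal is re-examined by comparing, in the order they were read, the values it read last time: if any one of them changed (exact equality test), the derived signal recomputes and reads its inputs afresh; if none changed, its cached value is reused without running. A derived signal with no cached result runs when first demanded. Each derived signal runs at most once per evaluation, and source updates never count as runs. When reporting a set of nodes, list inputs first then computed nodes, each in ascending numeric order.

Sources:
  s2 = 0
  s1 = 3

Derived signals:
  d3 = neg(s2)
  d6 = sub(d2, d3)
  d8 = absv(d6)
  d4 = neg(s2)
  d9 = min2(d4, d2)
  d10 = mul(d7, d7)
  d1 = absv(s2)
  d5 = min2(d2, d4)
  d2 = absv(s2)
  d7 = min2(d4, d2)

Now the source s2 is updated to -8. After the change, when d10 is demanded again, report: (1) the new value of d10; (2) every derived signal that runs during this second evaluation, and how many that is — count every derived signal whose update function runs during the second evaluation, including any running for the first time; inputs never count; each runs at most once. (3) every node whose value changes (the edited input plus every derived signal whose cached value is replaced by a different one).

d10 now evaluates to 64.
Run set: d2, d4, d7, d10 (4 run).
Changed values: s2, d2, d4, d7, d10.

Initial pass — values computed on the first demand:
  d2 = absv(0) = 0
  d4 = neg(0) = 0
  d7 = min2(0, 0) = 0
  d10 = mul(0, 0) = 0

Second demand — change propagation:
  d2: re-runs because s2 0->-8; new result 8.
  d4: re-runs because s2 0->-8; new result 8.
  d7: re-runs because d4 0->8; d2 0->8; new result 8.
  d10: re-runs because d7 0->8; d7 0->8; new result 64.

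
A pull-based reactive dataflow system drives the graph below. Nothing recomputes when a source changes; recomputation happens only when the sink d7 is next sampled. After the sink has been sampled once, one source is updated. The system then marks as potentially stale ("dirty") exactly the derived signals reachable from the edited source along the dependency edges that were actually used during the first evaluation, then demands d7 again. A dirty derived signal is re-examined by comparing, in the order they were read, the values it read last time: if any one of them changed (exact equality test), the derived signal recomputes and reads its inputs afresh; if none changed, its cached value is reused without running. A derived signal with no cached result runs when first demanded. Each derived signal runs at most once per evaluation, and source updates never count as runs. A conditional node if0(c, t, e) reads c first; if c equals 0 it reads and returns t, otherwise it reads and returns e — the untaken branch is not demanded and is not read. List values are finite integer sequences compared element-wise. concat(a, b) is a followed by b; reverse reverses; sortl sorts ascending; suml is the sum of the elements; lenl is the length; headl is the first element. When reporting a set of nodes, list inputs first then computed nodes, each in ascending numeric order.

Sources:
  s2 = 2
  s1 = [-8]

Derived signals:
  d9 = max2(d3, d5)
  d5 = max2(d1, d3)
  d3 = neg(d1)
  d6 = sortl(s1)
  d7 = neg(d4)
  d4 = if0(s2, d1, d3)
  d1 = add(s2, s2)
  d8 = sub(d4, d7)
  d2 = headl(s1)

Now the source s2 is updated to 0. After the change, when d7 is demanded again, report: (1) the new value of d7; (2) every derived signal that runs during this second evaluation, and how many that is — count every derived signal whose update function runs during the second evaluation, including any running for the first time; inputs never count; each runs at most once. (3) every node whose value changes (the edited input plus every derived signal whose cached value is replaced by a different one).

New value of d7: 0.
Derived signals that run: d1, d4, d7 — 3 in total.
Values that change: s2, d1, d4, d7.
Key observation: a condition flipped, so demand moved to the other branch — d3 is never re-examined.

First evaluation (everything demanded from the output):
  d1 = add(2, 2) = 4
  d3 = neg(4) = -4
  d4 = if0(s2=2 -> else branch d3) = -4
  d7 = neg(-4) = 4

Propagation after the edit:
  d1: runs — s2 2->0; s2 2->0; result 0.
  d3: marked dirty but never re-examined — demand shifted away from it.
  d4: runs — s2 2->0; result 0.
  d7: runs — d4 -4->0; result 0.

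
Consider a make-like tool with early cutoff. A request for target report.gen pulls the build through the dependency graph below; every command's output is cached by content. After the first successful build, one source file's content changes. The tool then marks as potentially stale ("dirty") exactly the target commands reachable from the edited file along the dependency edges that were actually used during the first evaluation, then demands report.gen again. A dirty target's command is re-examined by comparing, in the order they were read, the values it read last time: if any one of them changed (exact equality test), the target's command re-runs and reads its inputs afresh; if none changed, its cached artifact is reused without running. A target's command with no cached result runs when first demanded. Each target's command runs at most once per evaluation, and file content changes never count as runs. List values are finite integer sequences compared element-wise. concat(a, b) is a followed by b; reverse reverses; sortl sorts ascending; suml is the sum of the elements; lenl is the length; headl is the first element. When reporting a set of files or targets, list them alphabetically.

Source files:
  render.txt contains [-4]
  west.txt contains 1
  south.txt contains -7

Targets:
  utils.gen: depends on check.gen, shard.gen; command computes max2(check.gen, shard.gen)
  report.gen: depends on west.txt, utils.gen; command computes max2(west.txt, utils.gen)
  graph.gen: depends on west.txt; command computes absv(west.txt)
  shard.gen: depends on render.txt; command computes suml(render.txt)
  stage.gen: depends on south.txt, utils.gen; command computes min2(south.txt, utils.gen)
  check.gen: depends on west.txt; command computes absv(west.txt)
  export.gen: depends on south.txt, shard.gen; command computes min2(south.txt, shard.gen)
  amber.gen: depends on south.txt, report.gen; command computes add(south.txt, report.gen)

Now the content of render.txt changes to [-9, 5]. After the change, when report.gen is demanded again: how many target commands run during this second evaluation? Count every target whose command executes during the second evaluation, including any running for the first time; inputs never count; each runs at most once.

First demand of the output computes:
  check.gen = absv(1) = 1
  shard.gen = suml([-4]) = -4
  utils.gen = max2(1, -4) = 1
  report.gen = max2(1, 1) = 1

After the edit, cleaning proceeds:
  shard.gen: a read changed (render.txt [-4]->[-9, 5]) — executes, giving -4 — identical to its old value.
  utils.gen: dirty, but its reads are unchanged (check.gen unchanged, shard.gen unchanged); cached 1 stands.
  report.gen: dirty, but its reads are unchanged (west.txt unchanged, utils.gen unchanged); cached 1 stands.

Note the absorption at shard.gen: it re-runs yet its value is the same, leaving the output's value untouched.

1 target commands run: shard.gen.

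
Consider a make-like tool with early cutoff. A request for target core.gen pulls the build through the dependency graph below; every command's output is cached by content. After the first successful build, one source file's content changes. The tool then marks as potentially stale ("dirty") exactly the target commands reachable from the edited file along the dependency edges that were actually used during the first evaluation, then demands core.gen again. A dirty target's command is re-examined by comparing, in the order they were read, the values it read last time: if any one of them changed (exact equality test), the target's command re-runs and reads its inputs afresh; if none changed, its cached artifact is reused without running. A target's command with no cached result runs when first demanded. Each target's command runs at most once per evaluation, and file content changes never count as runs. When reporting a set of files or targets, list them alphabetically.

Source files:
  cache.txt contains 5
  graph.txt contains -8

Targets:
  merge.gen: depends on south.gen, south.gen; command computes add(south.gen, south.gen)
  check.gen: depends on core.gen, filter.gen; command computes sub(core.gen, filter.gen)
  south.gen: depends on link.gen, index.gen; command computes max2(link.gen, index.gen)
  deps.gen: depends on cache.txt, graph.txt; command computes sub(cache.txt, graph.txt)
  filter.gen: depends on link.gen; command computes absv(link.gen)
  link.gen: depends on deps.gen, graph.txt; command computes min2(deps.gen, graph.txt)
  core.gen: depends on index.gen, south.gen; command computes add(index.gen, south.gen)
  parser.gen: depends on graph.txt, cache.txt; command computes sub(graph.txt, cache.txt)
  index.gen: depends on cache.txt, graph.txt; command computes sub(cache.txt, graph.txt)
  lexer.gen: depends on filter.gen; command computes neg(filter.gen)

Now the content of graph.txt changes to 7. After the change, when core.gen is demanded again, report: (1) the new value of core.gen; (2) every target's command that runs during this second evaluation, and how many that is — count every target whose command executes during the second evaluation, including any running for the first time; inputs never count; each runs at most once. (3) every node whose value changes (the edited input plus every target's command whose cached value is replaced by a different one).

Demanding core.gen again yields -4.
5 target commands run: core.gen, deps.gen, index.gen, link.gen, south.gen.
The nodes whose values change: core.gen, deps.gen, graph.txt, index.gen, link.gen, south.gen.

First demand of the output computes:
  deps.gen = sub(5, -8) = 13
  index.gen = sub(5, -8) = 13
  link.gen = min2(13, -8) = -8
  south.gen = max2(-8, 13) = 13
  core.gen = add(13, 13) = 26

After the edit, cleaning proceeds:
  deps.gen: a read changed (graph.txt -8->7) — executes, giving -2.
  index.gen: a read changed (graph.txt -8->7) — executes, giving -2.
  link.gen: a read changed (deps.gen 13->-2; graph.txt -8->7) — executes, giving -2.
  south.gen: a read changed (link.gen -8->-2; index.gen 13->-2) — executes, giving -2.
  core.gen: a read changed (index.gen 13->-2; south.gen 13->-2) — executes, giving -4.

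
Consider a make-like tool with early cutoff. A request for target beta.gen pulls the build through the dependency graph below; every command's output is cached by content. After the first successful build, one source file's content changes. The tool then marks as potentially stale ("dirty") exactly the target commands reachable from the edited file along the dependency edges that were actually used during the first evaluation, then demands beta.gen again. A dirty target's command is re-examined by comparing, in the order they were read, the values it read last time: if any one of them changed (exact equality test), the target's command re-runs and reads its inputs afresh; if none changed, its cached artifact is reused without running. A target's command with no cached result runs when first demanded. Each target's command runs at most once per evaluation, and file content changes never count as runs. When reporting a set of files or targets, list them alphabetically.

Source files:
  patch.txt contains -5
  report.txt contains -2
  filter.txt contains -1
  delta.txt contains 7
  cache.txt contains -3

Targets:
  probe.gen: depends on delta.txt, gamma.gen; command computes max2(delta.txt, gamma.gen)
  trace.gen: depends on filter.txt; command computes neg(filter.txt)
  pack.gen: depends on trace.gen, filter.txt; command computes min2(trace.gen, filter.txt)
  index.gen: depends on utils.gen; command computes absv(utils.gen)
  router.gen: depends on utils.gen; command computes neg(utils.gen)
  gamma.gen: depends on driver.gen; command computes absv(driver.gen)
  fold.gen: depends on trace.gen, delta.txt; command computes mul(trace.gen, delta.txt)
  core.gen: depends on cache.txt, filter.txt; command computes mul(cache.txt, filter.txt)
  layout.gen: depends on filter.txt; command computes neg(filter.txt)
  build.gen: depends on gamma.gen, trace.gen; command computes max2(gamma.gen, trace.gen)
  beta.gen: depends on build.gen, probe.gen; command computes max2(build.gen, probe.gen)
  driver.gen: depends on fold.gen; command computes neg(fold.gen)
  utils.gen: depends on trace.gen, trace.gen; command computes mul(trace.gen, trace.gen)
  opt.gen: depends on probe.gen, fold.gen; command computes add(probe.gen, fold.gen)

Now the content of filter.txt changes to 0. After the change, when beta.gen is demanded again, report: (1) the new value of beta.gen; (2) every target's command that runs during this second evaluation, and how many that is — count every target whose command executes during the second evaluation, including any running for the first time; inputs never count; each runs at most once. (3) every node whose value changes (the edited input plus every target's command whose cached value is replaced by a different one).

First demand of the output computes:
  trace.gen = neg(-1) = 1
  fold.gen = mul(1, 7) = 7
  driver.gen = neg(7) = -7
  gamma.gen = absv(-7) = 7
  build.gen = max2(7, 1) = 7
  probe.gen = max2(7, 7) = 7
  beta.gen = max2(7, 7) = 7

After the edit, cleaning proceeds:
  trace.gen: a read changed (filter.txt -1->0) — executes, giving 0.
  fold.gen: a read changed (trace.gen 1->0) — executes, giving 0.
  driver.gen: a read changed (fold.gen 7->0) — executes, giving 0.
  gamma.gen: a read changed (driver.gen -7->0) — executes, giving 0.
  build.gen: a read changed (gamma.gen 7->0; trace.gen 1->0) — executes, giving 0.
  probe.gen: a read changed (gamma.gen 7->0) — executes, giving 7 — identical to its old value.
  beta.gen: a read changed (build.gen 7->0) — executes, giving 7 — identical to its old value.

Demanding beta.gen again yields 7.
7 target commands run: beta.gen, build.gen, driver.gen, fold.gen, gamma.gen, probe.gen, trace.gen.
The nodes whose values change: build.gen, driver.gen, filter.txt, fold.gen, gamma.gen, trace.gen.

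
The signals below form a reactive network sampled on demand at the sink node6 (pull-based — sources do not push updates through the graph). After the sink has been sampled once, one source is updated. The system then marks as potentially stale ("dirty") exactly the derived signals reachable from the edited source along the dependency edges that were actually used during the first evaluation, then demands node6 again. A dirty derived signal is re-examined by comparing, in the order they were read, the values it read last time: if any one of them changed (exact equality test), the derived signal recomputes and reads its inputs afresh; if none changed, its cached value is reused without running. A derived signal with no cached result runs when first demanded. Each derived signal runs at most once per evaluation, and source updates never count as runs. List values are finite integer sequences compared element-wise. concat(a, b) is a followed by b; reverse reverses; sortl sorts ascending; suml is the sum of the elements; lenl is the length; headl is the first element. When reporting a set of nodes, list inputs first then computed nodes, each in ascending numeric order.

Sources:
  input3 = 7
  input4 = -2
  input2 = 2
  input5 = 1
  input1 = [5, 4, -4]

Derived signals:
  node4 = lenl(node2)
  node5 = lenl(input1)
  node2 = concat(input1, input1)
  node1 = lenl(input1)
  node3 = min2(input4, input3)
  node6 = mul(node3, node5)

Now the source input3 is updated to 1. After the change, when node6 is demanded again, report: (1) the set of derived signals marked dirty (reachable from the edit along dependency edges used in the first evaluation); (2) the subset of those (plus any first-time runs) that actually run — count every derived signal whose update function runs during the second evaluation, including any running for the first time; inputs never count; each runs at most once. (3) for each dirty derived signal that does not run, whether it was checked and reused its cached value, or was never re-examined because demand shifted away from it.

Initial pass — values computed on the first demand:
  node3 = min2(-2, 7) = -2
  node5 = lenl([5, 4, -4]) = 3
  node6 = mul(-2, 3) = -6

Second demand — change propagation:
  node3: re-runs because input3 7->1; new result -2 (unchanged).
  node6: re-examined; everything it read last time is the same (node3 unchanged, node5 unchanged) — cache -6 kept, no run.

The important point: node3 recomputes to an identical value, and the output ends up unchanged.

Dirty set: node3, node6.
Run set: node3 (1 run).
Re-examined without running (cache reused): node6.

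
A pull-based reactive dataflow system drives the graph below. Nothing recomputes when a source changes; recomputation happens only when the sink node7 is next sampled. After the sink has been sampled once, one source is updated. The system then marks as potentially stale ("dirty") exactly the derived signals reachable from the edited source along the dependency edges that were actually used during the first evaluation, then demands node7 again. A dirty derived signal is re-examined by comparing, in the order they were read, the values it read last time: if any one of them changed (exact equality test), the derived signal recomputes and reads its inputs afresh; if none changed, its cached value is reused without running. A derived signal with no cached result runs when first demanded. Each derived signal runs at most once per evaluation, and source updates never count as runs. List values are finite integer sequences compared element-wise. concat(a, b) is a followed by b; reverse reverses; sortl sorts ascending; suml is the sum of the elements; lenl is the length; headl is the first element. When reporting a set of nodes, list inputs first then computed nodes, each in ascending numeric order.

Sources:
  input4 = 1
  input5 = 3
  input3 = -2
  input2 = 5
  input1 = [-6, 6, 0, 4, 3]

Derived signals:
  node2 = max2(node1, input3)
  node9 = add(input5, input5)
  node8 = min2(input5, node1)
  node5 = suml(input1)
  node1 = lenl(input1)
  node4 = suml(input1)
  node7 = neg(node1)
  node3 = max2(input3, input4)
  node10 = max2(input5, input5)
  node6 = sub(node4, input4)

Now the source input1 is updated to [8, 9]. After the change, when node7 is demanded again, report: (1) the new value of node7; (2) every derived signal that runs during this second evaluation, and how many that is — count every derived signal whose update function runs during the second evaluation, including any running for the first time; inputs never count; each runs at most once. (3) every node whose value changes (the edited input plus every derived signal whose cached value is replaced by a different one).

New value of node7: -2.
Derived signals that run: node1, node7 — 2 in total.
Values that change: input1, node1, node7.

First evaluation (everything demanded from the output):
  node1 = lenl([-6, 6, 0, 4, 3]) = 5
  node7 = neg(5) = -5

Propagation after the edit:
  node1: runs — input1 [-6, 6, 0, 4, 3]->[8, 9]; result 2.
  node7: runs — node1 5->2; result -2.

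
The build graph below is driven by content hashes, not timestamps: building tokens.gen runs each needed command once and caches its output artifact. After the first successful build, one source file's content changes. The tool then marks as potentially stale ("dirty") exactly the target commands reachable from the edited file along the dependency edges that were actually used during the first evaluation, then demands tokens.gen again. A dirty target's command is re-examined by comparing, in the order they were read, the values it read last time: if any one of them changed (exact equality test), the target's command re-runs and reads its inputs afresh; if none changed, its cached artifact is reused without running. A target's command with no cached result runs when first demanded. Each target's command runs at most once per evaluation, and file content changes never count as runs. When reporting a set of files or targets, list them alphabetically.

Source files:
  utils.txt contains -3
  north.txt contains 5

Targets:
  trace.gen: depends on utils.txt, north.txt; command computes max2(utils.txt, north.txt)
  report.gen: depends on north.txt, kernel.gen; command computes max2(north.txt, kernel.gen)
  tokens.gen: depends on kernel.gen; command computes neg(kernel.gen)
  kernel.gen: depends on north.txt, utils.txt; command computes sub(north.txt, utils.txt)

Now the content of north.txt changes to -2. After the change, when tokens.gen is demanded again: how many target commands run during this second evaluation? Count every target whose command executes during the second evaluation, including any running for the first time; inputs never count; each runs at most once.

Run set: kernel.gen, tokens.gen (2 run).

Initial pass — values computed on the first demand:
  kernel.gen = sub(5, -3) = 8
  tokens.gen = neg(8) = -8

Second demand — change propagation:
  kernel.gen: re-runs because north.txt 5->-2; new result 1.
  tokens.gen: re-runs because kernel.gen 8->1; new result -1.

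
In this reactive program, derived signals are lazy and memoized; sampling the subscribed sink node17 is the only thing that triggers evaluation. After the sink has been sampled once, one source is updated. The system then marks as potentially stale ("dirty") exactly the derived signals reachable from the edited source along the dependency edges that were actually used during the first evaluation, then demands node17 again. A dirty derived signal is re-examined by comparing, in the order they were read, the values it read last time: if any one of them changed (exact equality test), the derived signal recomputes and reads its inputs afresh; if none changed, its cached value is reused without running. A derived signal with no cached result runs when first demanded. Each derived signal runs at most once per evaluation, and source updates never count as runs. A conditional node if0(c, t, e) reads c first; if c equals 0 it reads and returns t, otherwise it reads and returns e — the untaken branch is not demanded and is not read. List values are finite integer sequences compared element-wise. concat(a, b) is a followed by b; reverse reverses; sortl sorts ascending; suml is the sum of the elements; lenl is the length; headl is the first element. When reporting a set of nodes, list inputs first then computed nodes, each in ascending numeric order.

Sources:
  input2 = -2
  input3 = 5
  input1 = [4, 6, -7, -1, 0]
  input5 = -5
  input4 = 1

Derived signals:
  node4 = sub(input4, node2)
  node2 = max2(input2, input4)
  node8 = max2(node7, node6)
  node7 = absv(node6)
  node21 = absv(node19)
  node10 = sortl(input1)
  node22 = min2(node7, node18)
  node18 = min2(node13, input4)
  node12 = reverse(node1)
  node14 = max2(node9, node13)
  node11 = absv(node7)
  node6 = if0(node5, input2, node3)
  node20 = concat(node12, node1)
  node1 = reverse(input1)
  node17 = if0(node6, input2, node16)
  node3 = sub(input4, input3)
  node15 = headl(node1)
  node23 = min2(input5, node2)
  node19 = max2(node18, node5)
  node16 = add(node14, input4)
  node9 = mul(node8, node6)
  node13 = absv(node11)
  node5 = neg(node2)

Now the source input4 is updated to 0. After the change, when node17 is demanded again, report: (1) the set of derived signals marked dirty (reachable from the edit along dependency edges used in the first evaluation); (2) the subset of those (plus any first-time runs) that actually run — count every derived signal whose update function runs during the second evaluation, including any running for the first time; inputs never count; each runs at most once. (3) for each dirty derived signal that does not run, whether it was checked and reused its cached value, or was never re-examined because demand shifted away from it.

First demand of the output computes:
  node2 = max2(-2, 1) = 1
  node3 = sub(1, 5) = -4
  node5 = neg(1) = -1
  node6 = if0(node5=-1 -> else branch node3) = -4
  node7 = absv(-4) = 4
  node8 = max2(4, -4) = 4
  node9 = mul(4, -4) = -16
  node11 = absv(4) = 4
  node13 = absv(4) = 4
  node14 = max2(-16, 4) = 4
  node16 = add(4, 1) = 5
  node17 = if0(node6=-4 -> else branch node16) = 5

After the edit, cleaning proceeds:
  node2: a read changed (input4 1->0) — executes, giving 0.
  node3: stays stale; no demand reaches it after the flip.
  node5: a read changed (node2 1->0) — executes, giving 0.
  node6: a read changed (node5 -1->0) — executes, giving -2.
  node7: a read changed (node6 -4->-2) — executes, giving 2.
  node8: a read changed (node7 4->2; node6 -4->-2) — executes, giving 2.
  node9: a read changed (node8 4->2; node6 -4->-2) — executes, giving -4.
  node11: a read changed (node7 4->2) — executes, giving 2.
  node13: a read changed (node11 4->2) — executes, giving 2.
  node14: a read changed (node9 -16->-4; node13 4->2) — executes, giving 2.
  node16: a read changed (node14 4->2; input4 1->0) — executes, giving 2.
  node17: a read changed (node6 -4->-2; node16 5->2) — executes, giving 2.

Note the branch switch — demand abandons node3, which is never re-examined.

The edit dirties: node2, node3, node5, node6, node7, node8, node9, node11, node13, node14, node16, node17.
11 derived signals run: node2, node5, node6, node7, node8, node9, node11, node13, node14, node16, node17.
Unvisited dirty nodes (no longer demanded): node3.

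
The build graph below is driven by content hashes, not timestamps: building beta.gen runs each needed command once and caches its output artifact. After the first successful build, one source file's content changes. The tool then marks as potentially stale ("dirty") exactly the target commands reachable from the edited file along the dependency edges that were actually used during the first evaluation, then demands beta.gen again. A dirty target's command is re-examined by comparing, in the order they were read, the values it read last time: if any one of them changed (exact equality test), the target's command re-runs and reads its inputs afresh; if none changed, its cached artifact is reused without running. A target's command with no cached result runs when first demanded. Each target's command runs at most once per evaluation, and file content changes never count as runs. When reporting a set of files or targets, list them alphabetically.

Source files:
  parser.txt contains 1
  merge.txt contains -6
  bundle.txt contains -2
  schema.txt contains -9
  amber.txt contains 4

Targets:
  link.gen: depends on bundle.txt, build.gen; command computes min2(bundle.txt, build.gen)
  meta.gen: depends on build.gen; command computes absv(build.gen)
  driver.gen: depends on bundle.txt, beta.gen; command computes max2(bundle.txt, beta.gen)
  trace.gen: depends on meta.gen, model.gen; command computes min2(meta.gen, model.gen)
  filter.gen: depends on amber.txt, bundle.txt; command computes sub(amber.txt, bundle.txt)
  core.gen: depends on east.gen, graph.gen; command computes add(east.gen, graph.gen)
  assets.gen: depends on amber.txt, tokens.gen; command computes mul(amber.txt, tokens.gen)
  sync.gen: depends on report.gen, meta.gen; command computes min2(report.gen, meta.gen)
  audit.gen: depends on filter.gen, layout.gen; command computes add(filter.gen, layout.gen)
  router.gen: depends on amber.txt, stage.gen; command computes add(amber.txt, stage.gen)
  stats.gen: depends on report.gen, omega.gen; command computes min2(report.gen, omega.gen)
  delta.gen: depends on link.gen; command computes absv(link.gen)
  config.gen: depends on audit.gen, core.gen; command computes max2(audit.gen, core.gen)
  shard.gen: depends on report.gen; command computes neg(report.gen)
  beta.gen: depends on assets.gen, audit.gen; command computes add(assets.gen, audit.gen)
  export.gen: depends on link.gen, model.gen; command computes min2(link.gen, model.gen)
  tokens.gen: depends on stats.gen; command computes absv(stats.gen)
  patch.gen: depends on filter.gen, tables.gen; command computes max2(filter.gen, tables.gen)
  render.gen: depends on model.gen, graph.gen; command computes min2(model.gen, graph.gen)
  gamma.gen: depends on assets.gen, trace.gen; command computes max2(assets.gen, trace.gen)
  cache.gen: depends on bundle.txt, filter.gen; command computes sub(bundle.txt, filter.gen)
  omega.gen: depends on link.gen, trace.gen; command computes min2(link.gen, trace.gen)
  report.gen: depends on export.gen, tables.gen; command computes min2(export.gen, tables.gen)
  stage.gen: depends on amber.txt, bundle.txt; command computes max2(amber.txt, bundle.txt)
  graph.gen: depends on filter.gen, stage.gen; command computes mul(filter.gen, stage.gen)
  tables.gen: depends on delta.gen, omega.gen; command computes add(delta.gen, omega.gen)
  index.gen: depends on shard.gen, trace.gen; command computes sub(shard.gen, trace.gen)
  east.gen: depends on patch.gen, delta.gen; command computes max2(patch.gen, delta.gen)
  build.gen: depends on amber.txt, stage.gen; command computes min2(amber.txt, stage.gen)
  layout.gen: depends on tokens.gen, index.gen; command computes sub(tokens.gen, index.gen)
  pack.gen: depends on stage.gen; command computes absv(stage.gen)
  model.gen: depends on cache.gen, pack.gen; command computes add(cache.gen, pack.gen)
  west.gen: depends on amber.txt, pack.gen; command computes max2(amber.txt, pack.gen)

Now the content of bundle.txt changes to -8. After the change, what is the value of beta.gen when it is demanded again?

beta.gen now evaluates to 60.
The important point: at pack.gen every value read last time is unchanged, so the dirty flag clears without a run.

Initial pass — values computed on the first demand:
  filter.gen = sub(4, -2) = 6
  cache.gen = sub(-2, 6) = -8
  stage.gen = max2(4, -2) = 4
  build.gen = min2(4, 4) = 4
  link.gen = min2(-2, 4) = -2
  delta.gen = absv(-2) = 2
  meta.gen = absv(4) = 4
  pack.gen = absv(4) = 4
  model.gen = add(-8, 4) = -4
  export.gen = min2(-2, -4) = -4
  trace.gen = min2(4, -4) = -4
  omega.gen = min2(-2, -4) = -4
  tables.gen = add(2, -4) = -2
  report.gen = min2(-4, -2) = -4
  shard.gen = neg(-4) = 4
  index.gen = sub(4, -4) = 8
  stats.gen = min2(-4, -4) = -4
  tokens.gen = absv(-4) = 4
  assets.gen = mul(4, 4) = 16
  layout.gen = sub(4, 8) = -4
  audit.gen = add(6, -4) = 2
  beta.gen = add(16, 2) = 18

Second demand — change propagation:
  filter.gen: re-runs because bundle.txt -2->-8; new result 12.
  cache.gen: re-runs because bundle.txt -2->-8; filter.gen 6->12; new result -20.
  stage.gen: re-runs because bundle.txt -2->-8; new result 4 (unchanged).
  build.gen: re-examined; everything it read last time is the same (amber.txt unchanged, stage.gen unchanged) — cache 4 kept, no run.
  link.gen: re-runs because bundle.txt -2->-8; new result -8.
  delta.gen: re-runs because link.gen -2->-8; new result 8.
  meta.gen: re-examined; everything it read last time is the same (build.gen unchanged) — cache 4 kept, no run.
  pack.gen: re-examined; everything it read last time is the same (stage.gen unchanged) — cache 4 kept, no run.
  model.gen: re-runs because cache.gen -8->-20; new result -16.
  export.gen: re-runs because link.gen -2->-8; model.gen -4->-16; new result -16.
  trace.gen: re-runs because model.gen -4->-16; new result -16.
  omega.gen: re-runs because link.gen -2->-8; trace.gen -4->-16; new result -16.
  tables.gen: re-runs because delta.gen 2->8; omega.gen -4->-16; new result -8.
  report.gen: re-runs because export.gen -4->-16; tables.gen -2->-8; new result -16.
  shard.gen: re-runs because report.gen -4->-16; new result 16.
  index.gen: re-runs because shard.gen 4->16; trace.gen -4->-16; new result 32.
  stats.gen: re-runs because report.gen -4->-16; omega.gen -4->-16; new result -16.
  tokens.gen: re-runs because stats.gen -4->-16; new result 16.
  assets.gen: re-runs because tokens.gen 4->16; new result 64.
  layout.gen: re-runs because tokens.gen 4->16; index.gen 8->32; new result -16.
  audit.gen: re-runs because filter.gen 6->12; layout.gen -4->-16; new result -4.
  beta.gen: re-runs because assets.gen 16->64; audit.gen 2->-4; new result 60.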